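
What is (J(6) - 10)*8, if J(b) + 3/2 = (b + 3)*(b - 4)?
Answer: 52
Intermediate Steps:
J(b) = -3/2 + (-4 + b)*(3 + b) (J(b) = -3/2 + (b + 3)*(b - 4) = -3/2 + (3 + b)*(-4 + b) = -3/2 + (-4 + b)*(3 + b))
(J(6) - 10)*8 = ((-27/2 + 6**2 - 1*6) - 10)*8 = ((-27/2 + 36 - 6) - 10)*8 = (33/2 - 10)*8 = (13/2)*8 = 52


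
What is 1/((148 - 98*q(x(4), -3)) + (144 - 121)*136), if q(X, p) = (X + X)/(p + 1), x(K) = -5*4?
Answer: 1/1316 ≈ 0.00075988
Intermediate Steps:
x(K) = -20
q(X, p) = 2*X/(1 + p) (q(X, p) = (2*X)/(1 + p) = 2*X/(1 + p))
1/((148 - 98*q(x(4), -3)) + (144 - 121)*136) = 1/((148 - 196*(-20)/(1 - 3)) + (144 - 121)*136) = 1/((148 - 196*(-20)/(-2)) + 23*136) = 1/((148 - 196*(-20)*(-1)/2) + 3128) = 1/((148 - 98*20) + 3128) = 1/((148 - 1960) + 3128) = 1/(-1812 + 3128) = 1/1316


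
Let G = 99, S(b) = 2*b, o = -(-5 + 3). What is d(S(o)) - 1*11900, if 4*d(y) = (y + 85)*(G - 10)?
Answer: -39679/4 ≈ -9919.8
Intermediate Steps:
o = 2 (o = -1*(-2) = 2)
d(y) = 7565/4 + 89*y/4 (d(y) = ((y + 85)*(99 - 10))/4 = ((85 + y)*89)/4 = (7565 + 89*y)/4 = 7565/4 + 89*y/4)
d(S(o)) - 1*11900 = (7565/4 + 89*(2*2)/4) - 1*11900 = (7565/4 + (89/4)*4) - 11900 = (7565/4 + 89) - 11900 = 7921/4 - 11900 = -39679/4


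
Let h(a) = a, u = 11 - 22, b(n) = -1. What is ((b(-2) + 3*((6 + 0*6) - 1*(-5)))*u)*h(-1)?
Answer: 352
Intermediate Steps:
u = -11
((b(-2) + 3*((6 + 0*6) - 1*(-5)))*u)*h(-1) = ((-1 + 3*((6 + 0*6) - 1*(-5)))*(-11))*(-1) = ((-1 + 3*((6 + 0) + 5))*(-11))*(-1) = ((-1 + 3*(6 + 5))*(-11))*(-1) = ((-1 + 3*11)*(-11))*(-1) = ((-1 + 33)*(-11))*(-1) = (32*(-11))*(-1) = -352*(-1) = 352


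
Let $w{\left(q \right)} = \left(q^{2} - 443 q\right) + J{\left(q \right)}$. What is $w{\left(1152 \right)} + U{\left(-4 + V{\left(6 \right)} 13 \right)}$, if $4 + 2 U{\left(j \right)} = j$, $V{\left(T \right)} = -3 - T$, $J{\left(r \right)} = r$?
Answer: $\frac{1635715}{2} \approx 8.1786 \cdot 10^{5}$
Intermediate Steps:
$U{\left(j \right)} = -2 + \frac{j}{2}$
$w{\left(q \right)} = q^{2} - 442 q$ ($w{\left(q \right)} = \left(q^{2} - 443 q\right) + q = q^{2} - 442 q$)
$w{\left(1152 \right)} + U{\left(-4 + V{\left(6 \right)} 13 \right)} = 1152 \left(-442 + 1152\right) + \left(-2 + \frac{-4 + \left(-3 - 6\right) 13}{2}\right) = 1152 \cdot 710 + \left(-2 + \frac{-4 + \left(-3 - 6\right) 13}{2}\right) = 817920 + \left(-2 + \frac{-4 - 117}{2}\right) = 817920 + \left(-2 + \frac{1}{2} \left(-121\right)\right) = 817920 - \frac{125}{2} = \frac{1635715}{2}$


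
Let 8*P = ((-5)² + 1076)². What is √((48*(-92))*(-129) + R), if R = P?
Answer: 3*√1282114/4 ≈ 849.23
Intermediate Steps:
P = 1212201/8 (P = ((-5)² + 1076)²/8 = (25 + 1076)²/8 = (⅛)*1101² = (⅛)*1212201 = 1212201/8 ≈ 1.5153e+5)
R = 1212201/8 ≈ 1.5153e+5
√((48*(-92))*(-129) + R) = √((48*(-92))*(-129) + 1212201/8) = √(-4416*(-129) + 1212201/8) = √(569664 + 1212201/8) = √(5769513/8) = 3*√1282114/4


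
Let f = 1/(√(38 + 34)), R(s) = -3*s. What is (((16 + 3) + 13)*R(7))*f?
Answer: -56*√2 ≈ -79.196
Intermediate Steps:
f = √2/12 (f = 1/(√72) = 1/(6*√2) = √2/12 ≈ 0.11785)
(((16 + 3) + 13)*R(7))*f = (((16 + 3) + 13)*(-3*7))*(√2/12) = ((19 + 13)*(-21))*(√2/12) = (32*(-21))*(√2/12) = -56*√2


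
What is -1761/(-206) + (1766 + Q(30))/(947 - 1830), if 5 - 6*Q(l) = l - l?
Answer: 1786493/272847 ≈ 6.5476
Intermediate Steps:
Q(l) = ⅚ (Q(l) = ⅚ - (l - l)/6 = ⅚ - ⅙*0 = ⅚ + 0 = ⅚)
-1761/(-206) + (1766 + Q(30))/(947 - 1830) = -1761/(-206) + (1766 + ⅚)/(947 - 1830) = -1761*(-1/206) + (10601/6)/(-883) = 1761/206 + (10601/6)*(-1/883) = 1761/206 - 10601/5298 = 1786493/272847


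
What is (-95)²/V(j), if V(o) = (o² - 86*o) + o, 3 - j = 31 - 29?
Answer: -9025/84 ≈ -107.44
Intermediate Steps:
j = 1 (j = 3 - (31 - 29) = 3 - 1*2 = 3 - 2 = 1)
V(o) = o² - 85*o
(-95)²/V(j) = (-95)²/((1*(-85 + 1))) = 9025/((1*(-84))) = 9025/(-84) = 9025*(-1/84) = -9025/84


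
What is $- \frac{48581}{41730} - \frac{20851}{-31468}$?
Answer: $- \frac{25332103}{50506140} \approx -0.50156$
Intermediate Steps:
$- \frac{48581}{41730} - \frac{20851}{-31468} = \left(-48581\right) \frac{1}{41730} - - \frac{20851}{31468} = - \frac{3737}{3210} + \frac{20851}{31468} = - \frac{25332103}{50506140}$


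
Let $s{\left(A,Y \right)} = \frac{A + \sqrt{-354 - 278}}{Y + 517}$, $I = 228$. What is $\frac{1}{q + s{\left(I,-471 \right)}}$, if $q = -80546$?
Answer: $- \frac{21303106}{1715774386647} - \frac{23 i \sqrt{158}}{3431548773294} \approx -1.2416 \cdot 10^{-5} - 8.4249 \cdot 10^{-11} i$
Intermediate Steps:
$s{\left(A,Y \right)} = \frac{A + 2 i \sqrt{158}}{517 + Y}$ ($s{\left(A,Y \right)} = \frac{A + \sqrt{-632}}{517 + Y} = \frac{A + 2 i \sqrt{158}}{517 + Y}$)
$\frac{1}{q + s{\left(I,-471 \right)}} = \frac{1}{-80546 + \frac{228 + 2 i \sqrt{158}}{517 - 471}} = \frac{1}{-80546 + \frac{228 + 2 i \sqrt{158}}{46}} = \frac{1}{-80546 + \left(\frac{114}{23} + \frac{i \sqrt{158}}{23}\right)} = \frac{1}{- \frac{1852444}{23} + \frac{i \sqrt{158}}{23}}$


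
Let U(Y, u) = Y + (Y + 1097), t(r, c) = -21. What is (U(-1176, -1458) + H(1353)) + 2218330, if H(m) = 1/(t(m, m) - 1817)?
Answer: 4074983849/1838 ≈ 2.2171e+6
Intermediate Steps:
U(Y, u) = 1097 + 2*Y (U(Y, u) = Y + (1097 + Y) = 1097 + 2*Y)
H(m) = -1/1838 (H(m) = 1/(-21 - 1817) = 1/(-1838) = -1/1838)
(U(-1176, -1458) + H(1353)) + 2218330 = ((1097 + 2*(-1176)) - 1/1838) + 2218330 = ((1097 - 2352) - 1/1838) + 2218330 = (-1255 - 1/1838) + 2218330 = -2306691/1838 + 2218330 = 4074983849/1838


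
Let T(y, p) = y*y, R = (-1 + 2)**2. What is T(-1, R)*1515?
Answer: 1515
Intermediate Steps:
R = 1 (R = 1**2 = 1)
T(y, p) = y**2
T(-1, R)*1515 = (-1)**2*1515 = 1*1515 = 1515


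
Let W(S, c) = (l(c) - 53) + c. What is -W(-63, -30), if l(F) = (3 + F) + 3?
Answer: 107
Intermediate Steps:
l(F) = 6 + F
W(S, c) = -47 + 2*c (W(S, c) = ((6 + c) - 53) + c = (-47 + c) + c = -47 + 2*c)
-W(-63, -30) = -(-47 + 2*(-30)) = -(-47 - 60) = -1*(-107) = 107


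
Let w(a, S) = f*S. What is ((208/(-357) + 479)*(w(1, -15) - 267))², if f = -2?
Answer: 182055786768025/14161 ≈ 1.2856e+10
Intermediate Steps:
w(a, S) = -2*S
((208/(-357) + 479)*(w(1, -15) - 267))² = ((208/(-357) + 479)*(-2*(-15) - 267))² = ((208*(-1/357) + 479)*(30 - 267))² = ((-208/357 + 479)*(-237))² = ((170795/357)*(-237))² = (-13492805/119)² = 182055786768025/14161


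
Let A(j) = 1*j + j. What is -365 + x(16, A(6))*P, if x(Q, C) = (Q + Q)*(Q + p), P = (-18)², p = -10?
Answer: 61843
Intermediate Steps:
P = 324
A(j) = 2*j (A(j) = j + j = 2*j)
x(Q, C) = 2*Q*(-10 + Q) (x(Q, C) = (Q + Q)*(Q - 10) = (2*Q)*(-10 + Q) = 2*Q*(-10 + Q))
-365 + x(16, A(6))*P = -365 + (2*16*(-10 + 16))*324 = -365 + (2*16*6)*324 = -365 + 192*324 = -365 + 62208 = 61843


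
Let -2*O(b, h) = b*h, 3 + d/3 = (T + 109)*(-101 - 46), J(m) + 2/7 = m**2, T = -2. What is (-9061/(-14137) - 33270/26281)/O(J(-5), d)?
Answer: -1625440943/1516772493415638 ≈ -1.0716e-6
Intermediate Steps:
J(m) = -2/7 + m**2
d = -47196 (d = -9 + 3*((-2 + 109)*(-101 - 46)) = -9 + 3*(107*(-147)) = -9 + 3*(-15729) = -9 - 47187 = -47196)
O(b, h) = -b*h/2
(-9061/(-14137) - 33270/26281)/O(J(-5), d) = (-9061/(-14137) - 33270/26281)/((-1/2*(-2/7 + (-5)**2)*(-47196))) = (-9061*(-1/14137) - 33270*1/26281)/((-1/2*(-2/7 + 25)*(-47196))) = (9061/14137 - 33270/26281)/((-1/2*173/7*(-47196))) = -232205849/(371534497*4082454/7) = -232205849/371534497*7/4082454 = -1625440943/1516772493415638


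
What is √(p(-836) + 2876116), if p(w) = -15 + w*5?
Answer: √2871921 ≈ 1694.7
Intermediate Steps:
p(w) = -15 + 5*w
√(p(-836) + 2876116) = √((-15 + 5*(-836)) + 2876116) = √((-15 - 4180) + 2876116) = √(-4195 + 2876116) = √2871921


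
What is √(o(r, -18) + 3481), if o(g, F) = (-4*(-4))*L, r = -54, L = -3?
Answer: √3433 ≈ 58.592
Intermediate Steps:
o(g, F) = -48 (o(g, F) = -4*(-4)*(-3) = 16*(-3) = -48)
√(o(r, -18) + 3481) = √(-48 + 3481) = √3433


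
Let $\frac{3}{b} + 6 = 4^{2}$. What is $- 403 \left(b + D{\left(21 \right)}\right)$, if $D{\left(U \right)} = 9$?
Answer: $- \frac{37479}{10} \approx -3747.9$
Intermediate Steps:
$b = \frac{3}{10}$ ($b = \frac{3}{-6 + 4^{2}} = \frac{3}{-6 + 16} = \frac{3}{10} \approx 0.3$)
$- 403 \left(b + D{\left(21 \right)}\right) = - 403 \left(\frac{3}{10} + 9\right) = \left(-403\right) \frac{93}{10} = - \frac{37479}{10}$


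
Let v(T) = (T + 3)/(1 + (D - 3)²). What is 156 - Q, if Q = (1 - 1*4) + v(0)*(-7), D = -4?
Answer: 7971/50 ≈ 159.42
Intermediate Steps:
v(T) = 3/50 + T/50 (v(T) = (T + 3)/(1 + (-4 - 3)²) = (3 + T)/(1 + (-7)²) = (3 + T)/(1 + 49) = (3 + T)/50 = (3 + T)*(1/50) = 3/50 + T/50)
Q = -171/50 (Q = (1 - 1*4) + (3/50 + (1/50)*0)*(-7) = (1 - 4) + (3/50 + 0)*(-7) = -3 + (3/50)*(-7) = -3 - 21/50 = -171/50 ≈ -3.4200)
156 - Q = 156 - 1*(-171/50) = 156 + 171/50 = 7971/50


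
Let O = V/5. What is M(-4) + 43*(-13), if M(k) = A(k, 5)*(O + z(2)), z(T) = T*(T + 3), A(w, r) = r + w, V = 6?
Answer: -2739/5 ≈ -547.80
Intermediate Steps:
O = 6/5 ≈ 1.2000
z(T) = T*(3 + T)
M(k) = 56 + 56*k/5 (M(k) = (5 + k)*(6/5 + 2*(3 + 2)) = (5 + k)*(6/5 + 2*5) = (5 + k)*(6/5 + 10) = (5 + k)*(56/5) = 56 + 56*k/5)
M(-4) + 43*(-13) = (56 + (56/5)*(-4)) + 43*(-13) = (56 - 224/5) - 559 = 56/5 - 559 = -2739/5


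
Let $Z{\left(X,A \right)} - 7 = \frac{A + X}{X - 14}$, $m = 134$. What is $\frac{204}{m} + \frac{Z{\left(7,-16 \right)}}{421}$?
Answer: $\frac{304480}{197449} \approx 1.5421$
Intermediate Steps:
$Z{\left(X,A \right)} = 7 + \frac{A + X}{-14 + X}$ ($Z{\left(X,A \right)} = 7 + \frac{A + X}{X - 14} = 7 + \frac{A + X}{-14 + X}$)
$\frac{204}{m} + \frac{Z{\left(7,-16 \right)}}{421} = \frac{204}{134} + \frac{\frac{1}{-14 + 7} \left(-98 - 16 + 8 \cdot 7\right)}{421} = 204 \cdot \frac{1}{134} + \frac{-98 - 16 + 56}{-7} \cdot \frac{1}{421} = \frac{102}{67} + \left(- \frac{1}{7}\right) \left(-58\right) \frac{1}{421} = \frac{102}{67} + \frac{58}{7} \cdot \frac{1}{421} = \frac{102}{67} + \frac{58}{2947} = \frac{304480}{197449}$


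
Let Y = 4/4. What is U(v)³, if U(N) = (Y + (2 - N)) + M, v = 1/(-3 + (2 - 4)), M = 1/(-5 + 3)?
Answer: 19683/1000 ≈ 19.683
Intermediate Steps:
Y = 1 (Y = 4*(¼) = 1)
M = -½ (M = 1/(-2) = -½ ≈ -0.50000)
v = -⅕ (v = 1/(-3 - 2) = 1/(-5) = -⅕ ≈ -0.20000)
U(N) = 5/2 - N (U(N) = (1 + (2 - N)) - ½ = (3 - N) - ½ = 5/2 - N)
U(v)³ = (5/2 - 1*(-⅕))³ = (5/2 + ⅕)³ = (27/10)³ = 19683/1000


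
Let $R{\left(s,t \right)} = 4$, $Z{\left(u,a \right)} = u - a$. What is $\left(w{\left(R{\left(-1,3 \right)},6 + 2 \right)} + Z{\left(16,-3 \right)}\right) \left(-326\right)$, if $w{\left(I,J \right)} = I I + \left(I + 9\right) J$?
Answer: $-45314$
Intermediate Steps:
$w{\left(I,J \right)} = I^{2} + J \left(9 + I\right)$ ($w{\left(I,J \right)} = I^{2} + \left(9 + I\right) J = I^{2} + J \left(9 + I\right)$)
$\left(w{\left(R{\left(-1,3 \right)},6 + 2 \right)} + Z{\left(16,-3 \right)}\right) \left(-326\right) = \left(\left(4^{2} + 9 \left(6 + 2\right) + 4 \left(6 + 2\right)\right) + \left(16 - -3\right)\right) \left(-326\right) = \left(\left(16 + 9 \cdot 8 + 4 \cdot 8\right) + \left(16 + 3\right)\right) \left(-326\right) = \left(\left(16 + 72 + 32\right) + 19\right) \left(-326\right) = \left(120 + 19\right) \left(-326\right) = 139 \left(-326\right) = -45314$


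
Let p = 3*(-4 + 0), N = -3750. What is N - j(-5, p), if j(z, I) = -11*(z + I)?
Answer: -3937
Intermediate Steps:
p = -12 (p = 3*(-4) = -12)
j(z, I) = -11*I - 11*z (j(z, I) = -11*(I + z) = -11*I - 11*z)
N - j(-5, p) = -3750 - (-11*(-12) - 11*(-5)) = -3750 - (132 + 55) = -3750 - 1*187 = -3750 - 187 = -3937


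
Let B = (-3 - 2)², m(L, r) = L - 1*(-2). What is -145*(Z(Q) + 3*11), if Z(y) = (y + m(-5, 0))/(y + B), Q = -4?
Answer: -14210/3 ≈ -4736.7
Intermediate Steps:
m(L, r) = 2 + L (m(L, r) = L + 2 = 2 + L)
B = 25 (B = (-5)² = 25)
Z(y) = (-3 + y)/(25 + y) (Z(y) = (y + (2 - 5))/(y + 25) = (y - 3)/(25 + y) = (-3 + y)/(25 + y))
-145*(Z(Q) + 3*11) = -145*((-3 - 4)/(25 - 4) + 3*11) = -145*(-7/21 + 33) = -145*((1/21)*(-7) + 33) = -145*(-⅓ + 33) = -145*98/3 = -14210/3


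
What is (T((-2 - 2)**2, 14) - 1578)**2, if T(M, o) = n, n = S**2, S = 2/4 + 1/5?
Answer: 24885378001/10000 ≈ 2.4885e+6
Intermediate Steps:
S = 7/10 (S = 2*(1/4) + 1*(1/5) = 1/2 + 1/5 = 7/10 ≈ 0.70000)
n = 49/100 (n = (7/10)**2 = 49/100 ≈ 0.49000)
T(M, o) = 49/100
(T((-2 - 2)**2, 14) - 1578)**2 = (49/100 - 1578)**2 = (-157751/100)**2 = 24885378001/10000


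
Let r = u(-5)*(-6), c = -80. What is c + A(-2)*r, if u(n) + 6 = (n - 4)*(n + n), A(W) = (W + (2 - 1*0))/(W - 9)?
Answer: -80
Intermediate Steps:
A(W) = (2 + W)/(-9 + W) (A(W) = (W + (2 + 0))/(-9 + W) = (W + 2)/(-9 + W) = (2 + W)/(-9 + W))
u(n) = -6 + 2*n*(-4 + n) (u(n) = -6 + (n - 4)*(n + n) = -6 + (-4 + n)*(2*n) = -6 + 2*n*(-4 + n))
r = -504 (r = (-6 - 8*(-5) + 2*(-5)**2)*(-6) = (-6 + 40 + 2*25)*(-6) = (-6 + 40 + 50)*(-6) = 84*(-6) = -504)
c + A(-2)*r = -80 + ((2 - 2)/(-9 - 2))*(-504) = -80 + (0/(-11))*(-504) = -80 - 1/11*0*(-504) = -80 + 0*(-504) = -80 + 0 = -80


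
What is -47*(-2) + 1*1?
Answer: 95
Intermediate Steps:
-47*(-2) + 1*1 = 94 + 1 = 95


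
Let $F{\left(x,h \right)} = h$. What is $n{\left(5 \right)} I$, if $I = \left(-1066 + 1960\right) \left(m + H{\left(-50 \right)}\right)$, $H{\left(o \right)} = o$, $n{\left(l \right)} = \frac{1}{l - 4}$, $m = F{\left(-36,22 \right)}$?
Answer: $-25032$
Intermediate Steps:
$m = 22$
$n{\left(l \right)} = \frac{1}{-4 + l}$
$I = -25032$ ($I = \left(-1066 + 1960\right) \left(22 - 50\right) = 894 \left(-28\right) = -25032$)
$n{\left(5 \right)} I = \frac{1}{-4 + 5} \left(-25032\right) = 1^{-1} \left(-25032\right) = 1 \left(-25032\right) = -25032$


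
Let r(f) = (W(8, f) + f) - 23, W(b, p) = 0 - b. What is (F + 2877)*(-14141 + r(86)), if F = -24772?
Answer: 308412970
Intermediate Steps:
W(b, p) = -b
r(f) = -31 + f (r(f) = (-1*8 + f) - 23 = (-8 + f) - 23 = -31 + f)
(F + 2877)*(-14141 + r(86)) = (-24772 + 2877)*(-14141 + (-31 + 86)) = -21895*(-14141 + 55) = -21895*(-14086) = 308412970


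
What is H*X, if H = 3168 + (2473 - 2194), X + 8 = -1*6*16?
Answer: -358488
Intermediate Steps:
X = -104 (X = -8 - 1*6*16 = -8 - 6*16 = -8 - 96 = -104)
H = 3447 (H = 3168 + 279 = 3447)
H*X = 3447*(-104) = -358488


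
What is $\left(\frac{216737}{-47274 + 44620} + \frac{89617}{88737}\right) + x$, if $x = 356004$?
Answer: $\frac{7620254052031}{21409818} \approx 3.5592 \cdot 10^{5}$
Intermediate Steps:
$\left(\frac{216737}{-47274 + 44620} + \frac{89617}{88737}\right) + x = \left(\frac{216737}{-47274 + 44620} + \frac{89617}{88737}\right) + 356004 = \left(\frac{216737}{-2654} + 89617 \cdot \frac{1}{88737}\right) + 356004 = \left(216737 \left(- \frac{1}{2654}\right) + \frac{8147}{8067}\right) + 356004 = \left(- \frac{216737}{2654} + \frac{8147}{8067}\right) + 356004 = - \frac{1726795241}{21409818} + 356004 = \frac{7620254052031}{21409818}$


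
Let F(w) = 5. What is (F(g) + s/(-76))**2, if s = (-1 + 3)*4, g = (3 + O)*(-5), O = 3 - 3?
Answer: 8649/361 ≈ 23.958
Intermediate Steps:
O = 0
g = -15 (g = (3 + 0)*(-5) = 3*(-5) = -15)
s = 8 (s = 2*4 = 8)
(F(g) + s/(-76))**2 = (5 + 8/(-76))**2 = (5 + 8*(-1/76))**2 = (5 - 2/19)**2 = (93/19)**2 = 8649/361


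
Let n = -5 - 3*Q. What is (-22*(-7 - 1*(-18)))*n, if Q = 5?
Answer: 4840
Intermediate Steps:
n = -20 (n = -5 - 3*5 = -5 - 15 = -20)
(-22*(-7 - 1*(-18)))*n = -22*(-7 - 1*(-18))*(-20) = -22*(-7 + 18)*(-20) = -22*11*(-20) = -242*(-20) = 4840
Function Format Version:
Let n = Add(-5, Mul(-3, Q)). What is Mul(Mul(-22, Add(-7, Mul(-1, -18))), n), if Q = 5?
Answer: 4840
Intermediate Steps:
n = -20 (n = Add(-5, Mul(-3, 5)) = Add(-5, -15) = -20)
Mul(Mul(-22, Add(-7, Mul(-1, -18))), n) = Mul(Mul(-22, Add(-7, Mul(-1, -18))), -20) = Mul(Mul(-22, Add(-7, 18)), -20) = Mul(Mul(-22, 11), -20) = Mul(-242, -20) = 4840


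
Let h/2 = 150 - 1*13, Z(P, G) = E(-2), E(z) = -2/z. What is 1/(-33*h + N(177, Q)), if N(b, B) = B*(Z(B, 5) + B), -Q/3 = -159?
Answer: 1/218964 ≈ 4.5670e-6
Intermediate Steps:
Q = 477 (Q = -3*(-159) = 477)
Z(P, G) = 1 (Z(P, G) = -2/(-2) = -2*(-½) = 1)
N(b, B) = B*(1 + B)
h = 274 (h = 2*(150 - 1*13) = 2*(150 - 13) = 2*137 = 274)
1/(-33*h + N(177, Q)) = 1/(-33*274 + 477*(1 + 477)) = 1/(-9042 + 477*478) = 1/(-9042 + 228006) = 1/218964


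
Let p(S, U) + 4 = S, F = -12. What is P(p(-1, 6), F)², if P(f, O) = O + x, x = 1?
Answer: 121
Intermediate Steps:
p(S, U) = -4 + S
P(f, O) = 1 + O (P(f, O) = O + 1 = 1 + O)
P(p(-1, 6), F)² = (1 - 12)² = (-11)² = 121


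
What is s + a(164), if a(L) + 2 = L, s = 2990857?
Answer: 2991019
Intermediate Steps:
a(L) = -2 + L
s + a(164) = 2990857 + (-2 + 164) = 2990857 + 162 = 2991019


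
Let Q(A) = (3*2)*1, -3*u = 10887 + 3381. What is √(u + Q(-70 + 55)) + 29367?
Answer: 29367 + 5*I*√190 ≈ 29367.0 + 68.92*I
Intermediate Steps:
u = -4756 (u = -(10887 + 3381)/3 = -⅓*14268 = -4756)
Q(A) = 6 (Q(A) = 6*1 = 6)
√(u + Q(-70 + 55)) + 29367 = √(-4756 + 6) + 29367 = √(-4750) + 29367 = 5*I*√190 + 29367 = 29367 + 5*I*√190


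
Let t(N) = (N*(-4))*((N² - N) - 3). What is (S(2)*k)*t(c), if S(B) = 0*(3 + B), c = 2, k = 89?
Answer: 0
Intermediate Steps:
t(N) = -4*N*(-3 + N² - N) (t(N) = (-4*N)*(-3 + N² - N) = -4*N*(-3 + N² - N))
S(B) = 0
(S(2)*k)*t(c) = (0*89)*(4*2*(3 + 2 - 1*2²)) = 0*(4*2*(3 + 2 - 1*4)) = 0*(4*2*(3 + 2 - 4)) = 0*(4*2*1) = 0*8 = 0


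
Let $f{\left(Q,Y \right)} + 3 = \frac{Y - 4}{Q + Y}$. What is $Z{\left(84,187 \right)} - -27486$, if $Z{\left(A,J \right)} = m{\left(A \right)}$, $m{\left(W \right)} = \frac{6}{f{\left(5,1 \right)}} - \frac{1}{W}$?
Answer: $\frac{2308679}{84} \approx 27484.0$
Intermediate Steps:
$f{\left(Q,Y \right)} = -3 + \frac{-4 + Y}{Q + Y}$ ($f{\left(Q,Y \right)} = -3 + \frac{Y - 4}{Q + Y} = -3 + \frac{-4 + Y}{Q + Y}$)
$m{\left(W \right)} = - \frac{12}{7} - \frac{1}{W}$ ($m{\left(W \right)} = \frac{6}{\frac{1}{5 + 1} \left(-4 - 15 - 2\right)} - \frac{1}{W} = \frac{6}{\frac{1}{6} \left(-4 - 15 - 2\right)} - \frac{1}{W} = \frac{6}{\frac{1}{6} \left(-21\right)} - \frac{1}{W} = \frac{6}{- \frac{7}{2}} - \frac{1}{W} = 6 \left(- \frac{2}{7}\right) - \frac{1}{W} = - \frac{12}{7} - \frac{1}{W}$)
$Z{\left(A,J \right)} = - \frac{12}{7} - \frac{1}{A}$
$Z{\left(84,187 \right)} - -27486 = \left(- \frac{12}{7} - \frac{1}{84}\right) - -27486 = \left(- \frac{12}{7} - \frac{1}{84}\right) + 27486 = - \frac{145}{84} + 27486 = \frac{2308679}{84}$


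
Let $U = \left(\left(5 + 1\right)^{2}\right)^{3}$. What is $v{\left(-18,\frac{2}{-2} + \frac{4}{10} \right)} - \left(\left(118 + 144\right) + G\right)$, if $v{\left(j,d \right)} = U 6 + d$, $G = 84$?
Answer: $\frac{1397947}{5} \approx 2.7959 \cdot 10^{5}$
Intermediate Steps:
$U = 46656$ ($U = \left(6^{2}\right)^{3} = 36^{3} = 46656$)
$v{\left(j,d \right)} = 279936 + d$ ($v{\left(j,d \right)} = 46656 \cdot 6 + d = 279936 + d$)
$v{\left(-18,\frac{2}{-2} + \frac{4}{10} \right)} - \left(\left(118 + 144\right) + G\right) = \left(279936 + \left(\frac{2}{-2} + \frac{4}{10}\right)\right) - \left(\left(118 + 144\right) + 84\right) = \left(279936 + \left(2 \left(- \frac{1}{2}\right) + 4 \cdot \frac{1}{10}\right)\right) - \left(262 + 84\right) = \left(279936 + \left(-1 + \frac{2}{5}\right)\right) - 346 = \left(279936 - \frac{3}{5}\right) - 346 = \frac{1399677}{5} - 346 = \frac{1397947}{5}$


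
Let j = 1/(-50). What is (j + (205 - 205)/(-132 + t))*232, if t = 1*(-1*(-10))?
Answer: -116/25 ≈ -4.6400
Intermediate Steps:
t = 10 (t = 1*10 = 10)
j = -1/50 ≈ -0.020000
(j + (205 - 205)/(-132 + t))*232 = (-1/50 + (205 - 205)/(-132 + 10))*232 = (-1/50 + 0/(-122))*232 = (-1/50 + 0*(-1/122))*232 = (-1/50 + 0)*232 = -1/50*232 = -116/25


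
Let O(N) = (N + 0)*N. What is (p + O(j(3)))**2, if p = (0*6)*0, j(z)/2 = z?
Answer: 1296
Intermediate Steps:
j(z) = 2*z
O(N) = N**2 (O(N) = N*N = N**2)
p = 0 (p = 0*0 = 0)
(p + O(j(3)))**2 = (0 + (2*3)**2)**2 = (0 + 6**2)**2 = (0 + 36)**2 = 36**2 = 1296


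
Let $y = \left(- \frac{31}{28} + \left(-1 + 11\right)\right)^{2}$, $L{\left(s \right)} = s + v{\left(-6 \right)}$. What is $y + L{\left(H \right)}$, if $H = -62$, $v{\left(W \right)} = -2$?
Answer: $\frac{11825}{784} \approx 15.083$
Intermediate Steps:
$L{\left(s \right)} = -2 + s$ ($L{\left(s \right)} = s - 2 = -2 + s$)
$y = \frac{62001}{784}$ ($y = \left(\left(-31\right) \frac{1}{28} + 10\right)^{2} = \left(- \frac{31}{28} + 10\right)^{2} = \left(\frac{249}{28}\right)^{2} = \frac{62001}{784} \approx 79.083$)
$y + L{\left(H \right)} = \frac{62001}{784} - 64 = \frac{11825}{784}$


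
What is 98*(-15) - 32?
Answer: -1502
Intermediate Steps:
98*(-15) - 32 = -1470 - 32 = -1502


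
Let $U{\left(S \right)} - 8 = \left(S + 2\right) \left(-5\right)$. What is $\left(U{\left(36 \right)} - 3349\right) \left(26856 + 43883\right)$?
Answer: $-249779409$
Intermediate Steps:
$U{\left(S \right)} = -2 - 5 S$ ($U{\left(S \right)} = 8 + \left(S + 2\right) \left(-5\right) = 8 + \left(2 + S\right) \left(-5\right) = 8 - \left(10 + 5 S\right) = -2 - 5 S$)
$\left(U{\left(36 \right)} - 3349\right) \left(26856 + 43883\right) = \left(\left(-2 - 180\right) - 3349\right) \left(26856 + 43883\right) = \left(\left(-2 - 180\right) - 3349\right) 70739 = \left(-182 - 3349\right) 70739 = \left(-3531\right) 70739 = -249779409$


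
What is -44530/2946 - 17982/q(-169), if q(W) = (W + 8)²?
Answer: -603618551/38181633 ≈ -15.809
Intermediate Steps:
q(W) = (8 + W)²
-44530/2946 - 17982/q(-169) = -44530/2946 - 17982/(8 - 169)² = -44530*1/2946 - 17982/((-161)²) = -22265/1473 - 17982/25921 = -603618551/38181633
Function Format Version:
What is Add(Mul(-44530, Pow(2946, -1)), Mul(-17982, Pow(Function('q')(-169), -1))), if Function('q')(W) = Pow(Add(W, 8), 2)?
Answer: Rational(-603618551, 38181633) ≈ -15.809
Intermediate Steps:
Function('q')(W) = Pow(Add(8, W), 2)
Add(Mul(-44530, Pow(2946, -1)), Mul(-17982, Pow(Function('q')(-169), -1))) = Add(Mul(-44530, Pow(2946, -1)), Mul(-17982, Pow(Pow(Add(8, -169), 2), -1))) = Add(Mul(-44530, Rational(1, 2946)), Mul(-17982, Pow(Pow(-161, 2), -1))) = Add(Rational(-22265, 1473), Mul(-17982, Pow(25921, -1))) = Add(Rational(-22265, 1473), Mul(-17982, Rational(1, 25921))) = Add(Rational(-22265, 1473), Rational(-17982, 25921)) = Rational(-603618551, 38181633)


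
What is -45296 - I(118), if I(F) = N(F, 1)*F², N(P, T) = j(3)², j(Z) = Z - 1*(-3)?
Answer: -546560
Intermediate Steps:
j(Z) = 3 + Z (j(Z) = Z + 3 = 3 + Z)
N(P, T) = 36 (N(P, T) = (3 + 3)² = 6² = 36)
I(F) = 36*F²
-45296 - I(118) = -45296 - 36*118² = -45296 - 36*13924 = -45296 - 1*501264 = -45296 - 501264 = -546560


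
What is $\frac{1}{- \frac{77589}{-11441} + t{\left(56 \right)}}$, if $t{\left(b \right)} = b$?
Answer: $\frac{11441}{718285} \approx 0.015928$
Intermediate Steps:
$\frac{1}{- \frac{77589}{-11441} + t{\left(56 \right)}} = \frac{1}{- \frac{77589}{-11441} + 56} = \frac{1}{\left(-77589\right) \left(- \frac{1}{11441}\right) + 56} = \frac{1}{\frac{77589}{11441} + 56} = \frac{1}{\frac{718285}{11441}} = \frac{11441}{718285}$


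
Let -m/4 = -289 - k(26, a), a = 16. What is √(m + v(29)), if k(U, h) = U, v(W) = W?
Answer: √1289 ≈ 35.903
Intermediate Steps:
m = 1260 (m = -4*(-289 - 1*26) = -4*(-289 - 26) = -4*(-315) = 1260)
√(m + v(29)) = √(1260 + 29) = √1289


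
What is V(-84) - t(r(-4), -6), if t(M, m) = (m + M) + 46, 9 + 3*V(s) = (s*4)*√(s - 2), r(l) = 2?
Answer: -45 - 112*I*√86 ≈ -45.0 - 1038.6*I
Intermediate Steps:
V(s) = -3 + 4*s*√(-2 + s)/3 (V(s) = -3 + ((s*4)*√(s - 2))/3 = -3 + ((4*s)*√(-2 + s))/3 = -3 + (4*s*√(-2 + s))/3 = -3 + 4*s*√(-2 + s)/3)
t(M, m) = 46 + M + m (t(M, m) = (M + m) + 46 = 46 + M + m)
V(-84) - t(r(-4), -6) = (-3 + (4/3)*(-84)*√(-2 - 84)) - (46 + 2 - 6) = (-3 + (4/3)*(-84)*√(-86)) - 1*42 = (-3 + (4/3)*(-84)*(I*√86)) - 42 = (-3 - 112*I*√86) - 42 = -45 - 112*I*√86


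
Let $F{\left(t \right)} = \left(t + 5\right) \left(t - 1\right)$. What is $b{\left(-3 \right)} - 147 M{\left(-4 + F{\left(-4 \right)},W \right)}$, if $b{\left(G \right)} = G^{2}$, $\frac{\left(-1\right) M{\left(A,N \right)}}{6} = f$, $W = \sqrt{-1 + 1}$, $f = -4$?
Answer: $-3519$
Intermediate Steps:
$F{\left(t \right)} = \left(-1 + t\right) \left(5 + t\right)$ ($F{\left(t \right)} = \left(5 + t\right) \left(-1 + t\right) = \left(-1 + t\right) \left(5 + t\right)$)
$W = 0$ ($W = \sqrt{0} = 0$)
$M{\left(A,N \right)} = 24$ ($M{\left(A,N \right)} = \left(-6\right) \left(-4\right) = 24$)
$b{\left(-3 \right)} - 147 M{\left(-4 + F{\left(-4 \right)},W \right)} = \left(-3\right)^{2} - 3528 = 9 - 3528 = -3519$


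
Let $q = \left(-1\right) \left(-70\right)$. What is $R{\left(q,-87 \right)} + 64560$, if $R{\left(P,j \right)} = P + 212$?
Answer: $64842$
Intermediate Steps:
$q = 70$
$R{\left(P,j \right)} = 212 + P$
$R{\left(q,-87 \right)} + 64560 = \left(212 + 70\right) + 64560 = 282 + 64560 = 64842$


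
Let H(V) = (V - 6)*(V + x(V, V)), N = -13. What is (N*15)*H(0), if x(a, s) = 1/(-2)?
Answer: -585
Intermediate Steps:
x(a, s) = -½
H(V) = (-6 + V)*(-½ + V) (H(V) = (V - 6)*(V - ½) = (-6 + V)*(-½ + V))
(N*15)*H(0) = (-13*15)*(3 + 0² - 13/2*0) = -195*(3 + 0 + 0) = -195*3 = -585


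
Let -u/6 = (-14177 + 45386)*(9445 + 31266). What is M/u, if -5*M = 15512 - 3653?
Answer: 3953/12705495990 ≈ 3.1113e-7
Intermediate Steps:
M = -11859/5 (M = -(15512 - 3653)/5 = -⅕*11859 = -11859/5 ≈ -2371.8)
u = -7623297594 (u = -6*(-14177 + 45386)*(9445 + 31266) = -187254*40711 = -6*1270549599 = -7623297594)
M/u = -11859/5/(-7623297594) = -11859/5*(-1/7623297594) = 3953/12705495990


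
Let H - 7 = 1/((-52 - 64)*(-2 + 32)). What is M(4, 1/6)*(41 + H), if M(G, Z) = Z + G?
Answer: 835195/4176 ≈ 200.00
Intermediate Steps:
H = 24359/3480 (H = 7 + 1/((-52 - 64)*(-2 + 32)) = 7 + 1/(-116*30) = 7 + 1/(-3480) = 7 - 1/3480 = 24359/3480 ≈ 6.9997)
M(G, Z) = G + Z
M(4, 1/6)*(41 + H) = (4 + 1/6)*(41 + 24359/3480) = (4 + 1/6)*(167039/3480) = (25/6)*(167039/3480) = 835195/4176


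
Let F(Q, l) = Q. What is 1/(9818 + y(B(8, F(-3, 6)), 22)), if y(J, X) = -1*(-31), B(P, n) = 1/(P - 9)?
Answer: 1/9849 ≈ 0.00010153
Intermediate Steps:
B(P, n) = 1/(-9 + P)
y(J, X) = 31
1/(9818 + y(B(8, F(-3, 6)), 22)) = 1/(9818 + 31) = 1/9849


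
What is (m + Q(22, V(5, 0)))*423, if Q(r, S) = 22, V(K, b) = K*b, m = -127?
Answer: -44415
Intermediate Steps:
(m + Q(22, V(5, 0)))*423 = (-127 + 22)*423 = -105*423 = -44415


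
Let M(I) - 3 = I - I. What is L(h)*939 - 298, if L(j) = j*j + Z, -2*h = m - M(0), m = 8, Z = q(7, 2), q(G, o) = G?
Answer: 48575/4 ≈ 12144.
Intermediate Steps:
Z = 7
M(I) = 3 (M(I) = 3 + (I - I) = 3 + 0 = 3)
h = -5/2 (h = -(8 - 1*3)/2 = -(8 - 3)/2 = -½*5 = -5/2 ≈ -2.5000)
L(j) = 7 + j² (L(j) = j*j + 7 = j² + 7 = 7 + j²)
L(h)*939 - 298 = (7 + (-5/2)²)*939 - 298 = (7 + 25/4)*939 - 298 = (53/4)*939 - 298 = 49767/4 - 298 = 48575/4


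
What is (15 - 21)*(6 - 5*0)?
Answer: -36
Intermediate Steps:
(15 - 21)*(6 - 5*0) = -6*(6 + 0) = -6*6 = -36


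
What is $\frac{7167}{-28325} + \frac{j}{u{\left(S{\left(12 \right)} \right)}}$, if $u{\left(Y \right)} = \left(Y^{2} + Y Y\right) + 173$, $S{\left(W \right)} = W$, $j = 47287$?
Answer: $\frac{1336100288}{13057825} \approx 102.32$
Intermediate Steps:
$u{\left(Y \right)} = 173 + 2 Y^{2}$ ($u{\left(Y \right)} = \left(Y^{2} + Y^{2}\right) + 173 = 2 Y^{2} + 173 = 173 + 2 Y^{2}$)
$\frac{7167}{-28325} + \frac{j}{u{\left(S{\left(12 \right)} \right)}} = \frac{7167}{-28325} + \frac{47287}{173 + 2 \cdot 12^{2}} = 7167 \left(- \frac{1}{28325}\right) + \frac{47287}{173 + 2 \cdot 144} = - \frac{7167}{28325} + \frac{47287}{173 + 288} = - \frac{7167}{28325} + \frac{47287}{461} = \frac{1336100288}{13057825}$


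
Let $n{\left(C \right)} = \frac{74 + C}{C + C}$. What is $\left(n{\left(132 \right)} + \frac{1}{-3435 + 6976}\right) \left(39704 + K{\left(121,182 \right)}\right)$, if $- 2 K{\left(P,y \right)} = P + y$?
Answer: $\frac{28861854775}{934824} \approx 30874.0$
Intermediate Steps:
$n{\left(C \right)} = \frac{74 + C}{2 C}$
$K{\left(P,y \right)} = - \frac{P}{2} - \frac{y}{2}$ ($K{\left(P,y \right)} = - \frac{P + y}{2} = - \frac{P}{2} - \frac{y}{2}$)
$\left(n{\left(132 \right)} + \frac{1}{-3435 + 6976}\right) \left(39704 + K{\left(121,182 \right)}\right) = \left(\frac{74 + 132}{2 \cdot 132} + \frac{1}{-3435 + 6976}\right) \left(39704 - \frac{303}{2}\right) = \left(\frac{1}{2} \cdot \frac{1}{132} \cdot 206 + \frac{1}{3541}\right) \left(39704 - \frac{303}{2}\right) = \left(\frac{103}{132} + \frac{1}{3541}\right) \left(39704 - \frac{303}{2}\right) = \frac{364855}{467412} \cdot \frac{79105}{2} = \frac{28861854775}{934824}$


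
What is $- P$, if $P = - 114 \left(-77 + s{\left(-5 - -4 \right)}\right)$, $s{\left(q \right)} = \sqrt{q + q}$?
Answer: $-8778 + 114 i \sqrt{2} \approx -8778.0 + 161.22 i$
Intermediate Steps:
$s{\left(q \right)} = \sqrt{2} \sqrt{q}$ ($s{\left(q \right)} = \sqrt{2 q} = \sqrt{2} \sqrt{q}$)
$P = 8778 - 114 i \sqrt{2}$ ($P = - 114 \left(-77 + \sqrt{2} \sqrt{-5 - -4}\right) = - 114 \left(-77 + \sqrt{2} \sqrt{-5 + 4}\right) = - 114 \left(-77 + \sqrt{2} \sqrt{-1}\right) = - 114 \left(-77 + \sqrt{2} i\right) = - 114 \left(-77 + i \sqrt{2}\right) = 8778 - 114 i \sqrt{2} \approx 8778.0 - 161.22 i$)
$- P = - (8778 - 114 i \sqrt{2}) = -8778 + 114 i \sqrt{2}$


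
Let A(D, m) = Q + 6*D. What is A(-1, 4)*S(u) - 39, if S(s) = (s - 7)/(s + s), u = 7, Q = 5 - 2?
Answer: -39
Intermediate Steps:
Q = 3
A(D, m) = 3 + 6*D
S(s) = (-7 + s)/(2*s) (S(s) = (-7 + s)/((2*s)) = (-7 + s)*(1/(2*s)) = (-7 + s)/(2*s))
A(-1, 4)*S(u) - 39 = (3 + 6*(-1))*((½)*(-7 + 7)/7) - 39 = (3 - 6)*((½)*(⅐)*0) - 39 = -3*0 - 39 = 0 - 39 = -39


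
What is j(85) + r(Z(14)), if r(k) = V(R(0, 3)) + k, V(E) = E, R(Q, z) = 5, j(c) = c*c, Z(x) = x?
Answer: 7244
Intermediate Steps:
j(c) = c²
r(k) = 5 + k
j(85) + r(Z(14)) = 85² + (5 + 14) = 7225 + 19 = 7244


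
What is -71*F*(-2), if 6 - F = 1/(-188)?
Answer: 80159/94 ≈ 852.75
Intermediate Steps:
F = 1129/188 (F = 6 - 1/(-188) = 6 - 1*(-1/188) = 6 + 1/188 = 1129/188 ≈ 6.0053)
-71*F*(-2) = -71*(1129/188)*(-2) = -80159*(-2)/188 = -1*(-80159/94) = 80159/94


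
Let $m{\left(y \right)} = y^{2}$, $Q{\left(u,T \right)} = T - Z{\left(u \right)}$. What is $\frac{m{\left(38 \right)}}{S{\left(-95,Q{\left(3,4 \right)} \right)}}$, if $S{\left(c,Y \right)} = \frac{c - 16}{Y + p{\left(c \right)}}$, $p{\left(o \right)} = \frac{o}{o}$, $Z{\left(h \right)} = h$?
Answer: $- \frac{2888}{111} \approx -26.018$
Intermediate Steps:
$Q{\left(u,T \right)} = T - u$
$p{\left(o \right)} = 1$
$S{\left(c,Y \right)} = \frac{-16 + c}{1 + Y}$ ($S{\left(c,Y \right)} = \frac{c - 16}{Y + 1} = \frac{-16 + c}{1 + Y}$)
$\frac{m{\left(38 \right)}}{S{\left(-95,Q{\left(3,4 \right)} \right)}} = \frac{38^{2}}{\frac{1}{1 + \left(4 - 3\right)} \left(-16 - 95\right)} = \frac{1444}{\frac{1}{1 + \left(4 - 3\right)} \left(-111\right)} = \frac{1444}{\frac{1}{1 + 1} \left(-111\right)} = \frac{1444}{\frac{1}{2} \left(-111\right)} = \frac{1444}{- \frac{111}{2}} = 1444 \left(- \frac{2}{111}\right) = - \frac{2888}{111}$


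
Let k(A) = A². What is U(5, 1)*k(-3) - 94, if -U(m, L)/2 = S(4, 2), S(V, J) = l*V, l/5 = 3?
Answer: -1174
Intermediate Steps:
l = 15 (l = 5*3 = 15)
S(V, J) = 15*V
U(m, L) = -120 (U(m, L) = -30*4 = -2*60 = -120)
U(5, 1)*k(-3) - 94 = -120*(-3)² - 94 = -120*9 - 94 = -1080 - 94 = -1174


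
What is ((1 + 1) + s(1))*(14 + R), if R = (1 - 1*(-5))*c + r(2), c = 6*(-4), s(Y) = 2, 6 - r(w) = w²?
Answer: -512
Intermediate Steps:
r(w) = 6 - w²
c = -24
R = -142 (R = (1 - 1*(-5))*(-24) + (6 - 1*2²) = (1 + 5)*(-24) + (6 - 1*4) = 6*(-24) + (6 - 4) = -144 + 2 = -142)
((1 + 1) + s(1))*(14 + R) = ((1 + 1) + 2)*(14 - 142) = (2 + 2)*(-128) = 4*(-128) = -512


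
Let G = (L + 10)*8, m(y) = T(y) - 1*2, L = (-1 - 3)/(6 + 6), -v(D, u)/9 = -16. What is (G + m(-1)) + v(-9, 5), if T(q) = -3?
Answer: 649/3 ≈ 216.33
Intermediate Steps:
v(D, u) = 144 (v(D, u) = -9*(-16) = 144)
L = -1/3 (L = -4/12 = -4*1/12 = -1/3 ≈ -0.33333)
m(y) = -5 (m(y) = -3 - 1*2 = -3 - 2 = -5)
G = 232/3 (G = (-1/3 + 10)*8 = (29/3)*8 = 232/3 ≈ 77.333)
(G + m(-1)) + v(-9, 5) = (232/3 - 5) + 144 = 217/3 + 144 = 649/3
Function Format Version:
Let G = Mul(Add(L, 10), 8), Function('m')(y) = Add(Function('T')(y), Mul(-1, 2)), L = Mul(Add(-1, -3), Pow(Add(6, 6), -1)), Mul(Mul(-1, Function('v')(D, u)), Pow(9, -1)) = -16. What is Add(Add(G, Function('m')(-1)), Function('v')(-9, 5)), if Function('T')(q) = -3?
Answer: Rational(649, 3) ≈ 216.33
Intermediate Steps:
Function('v')(D, u) = 144 (Function('v')(D, u) = Mul(-9, -16) = 144)
L = Rational(-1, 3) (L = Mul(-4, Pow(12, -1)) = Mul(-4, Rational(1, 12)) = Rational(-1, 3) ≈ -0.33333)
Function('m')(y) = -5 (Function('m')(y) = Add(-3, Mul(-1, 2)) = Add(-3, -2) = -5)
G = Rational(232, 3) (G = Mul(Add(Rational(-1, 3), 10), 8) = Mul(Rational(29, 3), 8) = Rational(232, 3) ≈ 77.333)
Add(Add(G, Function('m')(-1)), Function('v')(-9, 5)) = Add(Add(Rational(232, 3), -5), 144) = Add(Rational(217, 3), 144) = Rational(649, 3)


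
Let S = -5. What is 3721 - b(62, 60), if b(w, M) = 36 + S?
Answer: 3690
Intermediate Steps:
b(w, M) = 31 (b(w, M) = 36 - 5 = 31)
3721 - b(62, 60) = 3721 - 1*31 = 3721 - 31 = 3690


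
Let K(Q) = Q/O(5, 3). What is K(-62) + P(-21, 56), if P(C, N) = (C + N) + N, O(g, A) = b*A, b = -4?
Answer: 577/6 ≈ 96.167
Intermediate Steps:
O(g, A) = -4*A
P(C, N) = C + 2*N
K(Q) = -Q/12 (K(Q) = Q/((-4*3)) = Q/(-12) = Q*(-1/12) = -Q/12)
K(-62) + P(-21, 56) = -1/12*(-62) + (-21 + 2*56) = 31/6 + (-21 + 112) = 31/6 + 91 = 577/6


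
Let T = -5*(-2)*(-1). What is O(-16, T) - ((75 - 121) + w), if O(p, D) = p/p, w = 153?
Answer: -106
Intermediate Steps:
T = -10 (T = 10*(-1) = -10)
O(p, D) = 1
O(-16, T) - ((75 - 121) + w) = 1 - ((75 - 121) + 153) = 1 - (-46 + 153) = 1 - 1*107 = 1 - 107 = -106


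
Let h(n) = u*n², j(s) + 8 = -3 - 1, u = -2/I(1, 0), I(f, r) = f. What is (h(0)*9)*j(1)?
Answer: 0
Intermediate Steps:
u = -2 (u = -2/1 = -2*1 = -2)
j(s) = -12 (j(s) = -8 + (-3 - 1) = -8 - 4 = -12)
h(n) = -2*n²
(h(0)*9)*j(1) = (-2*0²*9)*(-12) = (-2*0*9)*(-12) = (0*9)*(-12) = 0*(-12) = 0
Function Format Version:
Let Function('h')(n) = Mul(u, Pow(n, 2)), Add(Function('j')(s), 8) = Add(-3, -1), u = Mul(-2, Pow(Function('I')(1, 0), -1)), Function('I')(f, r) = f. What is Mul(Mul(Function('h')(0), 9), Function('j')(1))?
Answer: 0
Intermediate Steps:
u = -2 (u = Mul(-2, Pow(1, -1)) = Mul(-2, 1) = -2)
Function('j')(s) = -12 (Function('j')(s) = Add(-8, Add(-3, -1)) = Add(-8, -4) = -12)
Function('h')(n) = Mul(-2, Pow(n, 2))
Mul(Mul(Function('h')(0), 9), Function('j')(1)) = Mul(Mul(Mul(-2, Pow(0, 2)), 9), -12) = Mul(Mul(Mul(-2, 0), 9), -12) = Mul(Mul(0, 9), -12) = Mul(0, -12) = 0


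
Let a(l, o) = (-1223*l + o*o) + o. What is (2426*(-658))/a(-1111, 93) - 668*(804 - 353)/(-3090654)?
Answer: -2260826610886/2113226945865 ≈ -1.0698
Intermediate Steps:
a(l, o) = o + o² - 1223*l (a(l, o) = (-1223*l + o²) + o = (o² - 1223*l) + o = o + o² - 1223*l)
(2426*(-658))/a(-1111, 93) - 668*(804 - 353)/(-3090654) = (2426*(-658))/(93 + 93² - 1223*(-1111)) - 668*(804 - 353)/(-3090654) = -1596308/(93 + 8649 + 1358753) - 668*451*(-1/3090654) = -1596308/1367495 - 301268*(-1/3090654) = -1596308*1/1367495 + 150634/1545327 = -1596308/1367495 + 150634/1545327 = -2260826610886/2113226945865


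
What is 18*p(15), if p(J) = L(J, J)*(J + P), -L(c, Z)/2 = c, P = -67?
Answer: 28080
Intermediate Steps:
L(c, Z) = -2*c
p(J) = -2*J*(-67 + J) (p(J) = (-2*J)*(J - 67) = (-2*J)*(-67 + J) = -2*J*(-67 + J))
18*p(15) = 18*(2*15*(67 - 1*15)) = 18*(2*15*(67 - 15)) = 18*(2*15*52) = 18*1560 = 28080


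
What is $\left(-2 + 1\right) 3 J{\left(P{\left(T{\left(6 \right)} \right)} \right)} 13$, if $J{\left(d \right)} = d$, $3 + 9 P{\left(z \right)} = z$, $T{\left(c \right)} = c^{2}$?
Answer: $-143$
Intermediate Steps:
$P{\left(z \right)} = - \frac{1}{3} + \frac{z}{9}$
$\left(-2 + 1\right) 3 J{\left(P{\left(T{\left(6 \right)} \right)} \right)} 13 = \left(-2 + 1\right) 3 \left(- \frac{1}{3} + \frac{6^{2}}{9}\right) 13 = \left(-1\right) 3 \left(- \frac{1}{3} + \frac{1}{9} \cdot 36\right) 13 = - 3 \left(- \frac{1}{3} + 4\right) 13 = \left(-3\right) \frac{11}{3} \cdot 13 = \left(-11\right) 13 = -143$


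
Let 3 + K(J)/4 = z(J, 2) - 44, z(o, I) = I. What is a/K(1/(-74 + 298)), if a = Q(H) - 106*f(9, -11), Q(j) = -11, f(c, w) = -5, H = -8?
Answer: -173/60 ≈ -2.8833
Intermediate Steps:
K(J) = -180 (K(J) = -12 + 4*(2 - 44) = -12 + 4*(-42) = -12 - 168 = -180)
a = 519 (a = -11 - 106*(-5) = -11 + 530 = 519)
a/K(1/(-74 + 298)) = 519/(-180) = 519*(-1/180) = -173/60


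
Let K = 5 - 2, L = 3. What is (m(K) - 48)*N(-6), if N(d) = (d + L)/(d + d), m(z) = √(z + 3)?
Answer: -12 + √6/4 ≈ -11.388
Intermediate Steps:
K = 3
m(z) = √(3 + z)
N(d) = (3 + d)/(2*d) (N(d) = (d + 3)/(d + d) = (3 + d)/((2*d)) = (3 + d)*(1/(2*d)) = (3 + d)/(2*d))
(m(K) - 48)*N(-6) = (√(3 + 3) - 48)*((½)*(3 - 6)/(-6)) = (√6 - 48)*((½)*(-⅙)*(-3)) = (-48 + √6)*(¼) = -12 + √6/4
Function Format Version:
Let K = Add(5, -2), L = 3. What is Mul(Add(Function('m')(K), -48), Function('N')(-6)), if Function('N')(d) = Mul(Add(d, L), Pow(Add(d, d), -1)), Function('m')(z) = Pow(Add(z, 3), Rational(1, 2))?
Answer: Add(-12, Mul(Rational(1, 4), Pow(6, Rational(1, 2)))) ≈ -11.388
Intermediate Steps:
K = 3
Function('m')(z) = Pow(Add(3, z), Rational(1, 2))
Function('N')(d) = Mul(Rational(1, 2), Pow(d, -1), Add(3, d)) (Function('N')(d) = Mul(Add(d, 3), Pow(Add(d, d), -1)) = Mul(Add(3, d), Pow(Mul(2, d), -1)) = Mul(Add(3, d), Mul(Rational(1, 2), Pow(d, -1))) = Mul(Rational(1, 2), Pow(d, -1), Add(3, d)))
Mul(Add(Function('m')(K), -48), Function('N')(-6)) = Mul(Add(Pow(Add(3, 3), Rational(1, 2)), -48), Mul(Rational(1, 2), Pow(-6, -1), Add(3, -6))) = Mul(Add(Pow(6, Rational(1, 2)), -48), Mul(Rational(1, 2), Rational(-1, 6), -3)) = Mul(Add(-48, Pow(6, Rational(1, 2))), Rational(1, 4)) = Add(-12, Mul(Rational(1, 4), Pow(6, Rational(1, 2))))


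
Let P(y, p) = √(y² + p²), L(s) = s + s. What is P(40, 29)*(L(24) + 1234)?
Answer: 1282*√2441 ≈ 63339.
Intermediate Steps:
L(s) = 2*s
P(y, p) = √(p² + y²)
P(40, 29)*(L(24) + 1234) = √(29² + 40²)*(2*24 + 1234) = √(841 + 1600)*(48 + 1234) = √2441*1282 = 1282*√2441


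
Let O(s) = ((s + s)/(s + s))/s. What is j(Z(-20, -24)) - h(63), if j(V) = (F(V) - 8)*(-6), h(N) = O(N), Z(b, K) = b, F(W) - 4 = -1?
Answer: 1889/63 ≈ 29.984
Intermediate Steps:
F(W) = 3 (F(W) = 4 - 1 = 3)
O(s) = 1/s (O(s) = ((2*s)/((2*s)))/s = ((2*s)*(1/(2*s)))/s = 1/s)
h(N) = 1/N
j(V) = 30 (j(V) = (3 - 8)*(-6) = -5*(-6) = 30)
j(Z(-20, -24)) - h(63) = 30 - 1/63 = 1889/63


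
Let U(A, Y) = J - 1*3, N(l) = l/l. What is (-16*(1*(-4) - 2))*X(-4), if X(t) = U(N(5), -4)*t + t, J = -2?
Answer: 1536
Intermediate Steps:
N(l) = 1
U(A, Y) = -5 (U(A, Y) = -2 - 1*3 = -2 - 3 = -5)
X(t) = -4*t (X(t) = -5*t + t = -4*t)
(-16*(1*(-4) - 2))*X(-4) = (-16*(1*(-4) - 2))*(-4*(-4)) = -16*(-4 - 2)*16 = -16*(-6)*16 = 96*16 = 1536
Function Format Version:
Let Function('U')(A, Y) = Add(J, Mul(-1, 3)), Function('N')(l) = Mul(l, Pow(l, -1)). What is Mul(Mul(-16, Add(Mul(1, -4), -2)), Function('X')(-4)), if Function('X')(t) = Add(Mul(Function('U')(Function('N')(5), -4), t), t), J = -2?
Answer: 1536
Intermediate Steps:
Function('N')(l) = 1
Function('U')(A, Y) = -5 (Function('U')(A, Y) = Add(-2, Mul(-1, 3)) = Add(-2, -3) = -5)
Function('X')(t) = Mul(-4, t) (Function('X')(t) = Add(Mul(-5, t), t) = Mul(-4, t))
Mul(Mul(-16, Add(Mul(1, -4), -2)), Function('X')(-4)) = Mul(Mul(-16, Add(Mul(1, -4), -2)), Mul(-4, -4)) = Mul(Mul(-16, Add(-4, -2)), 16) = Mul(Mul(-16, -6), 16) = Mul(96, 16) = 1536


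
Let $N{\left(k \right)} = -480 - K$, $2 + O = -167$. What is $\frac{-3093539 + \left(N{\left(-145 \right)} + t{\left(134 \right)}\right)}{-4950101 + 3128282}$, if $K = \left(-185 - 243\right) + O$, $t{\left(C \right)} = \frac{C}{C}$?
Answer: $\frac{3093421}{1821819} \approx 1.698$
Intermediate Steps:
$t{\left(C \right)} = 1$
$O = -169$ ($O = -2 - 167 = -169$)
$K = -597$ ($K = \left(-185 - 243\right) - 169 = -428 - 169 = -597$)
$N{\left(k \right)} = 117$ ($N{\left(k \right)} = -480 - -597 = -480 + 597 = 117$)
$\frac{-3093539 + \left(N{\left(-145 \right)} + t{\left(134 \right)}\right)}{-4950101 + 3128282} = \frac{-3093539 + \left(117 + 1\right)}{-4950101 + 3128282} = \frac{-3093539 + 118}{-1821819} = \left(-3093421\right) \left(- \frac{1}{1821819}\right) = \frac{3093421}{1821819}$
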